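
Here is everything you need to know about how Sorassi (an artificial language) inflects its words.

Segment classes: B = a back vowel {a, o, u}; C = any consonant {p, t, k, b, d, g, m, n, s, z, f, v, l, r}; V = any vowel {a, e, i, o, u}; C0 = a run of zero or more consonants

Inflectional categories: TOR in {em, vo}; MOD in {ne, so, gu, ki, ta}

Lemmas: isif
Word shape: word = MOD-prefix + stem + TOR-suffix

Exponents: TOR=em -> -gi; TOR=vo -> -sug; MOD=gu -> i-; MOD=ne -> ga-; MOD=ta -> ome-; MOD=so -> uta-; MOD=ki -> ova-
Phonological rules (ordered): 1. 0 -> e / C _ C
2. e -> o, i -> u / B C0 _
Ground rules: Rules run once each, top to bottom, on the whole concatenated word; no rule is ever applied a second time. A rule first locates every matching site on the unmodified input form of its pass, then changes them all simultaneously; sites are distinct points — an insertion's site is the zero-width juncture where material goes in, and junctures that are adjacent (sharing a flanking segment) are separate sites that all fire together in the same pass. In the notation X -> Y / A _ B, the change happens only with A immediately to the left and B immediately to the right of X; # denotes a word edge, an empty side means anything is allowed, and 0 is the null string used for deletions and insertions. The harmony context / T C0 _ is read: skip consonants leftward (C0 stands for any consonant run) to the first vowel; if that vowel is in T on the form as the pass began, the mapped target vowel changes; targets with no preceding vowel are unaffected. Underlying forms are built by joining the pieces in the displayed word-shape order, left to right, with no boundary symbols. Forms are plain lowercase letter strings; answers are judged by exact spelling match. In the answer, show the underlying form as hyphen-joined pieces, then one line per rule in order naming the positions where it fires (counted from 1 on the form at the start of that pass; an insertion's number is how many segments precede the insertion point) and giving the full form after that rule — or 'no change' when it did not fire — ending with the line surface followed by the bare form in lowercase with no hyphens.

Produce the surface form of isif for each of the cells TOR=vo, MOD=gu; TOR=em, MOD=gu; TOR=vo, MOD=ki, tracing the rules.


cell TOR=vo, MOD=gu:
underlying: i-isif-sug
1. 0 -> e / C _ C: inserts after position(s) 5: iisifesug
2. e -> o, i -> u / B C0 _: no change
surface: iisifesug

cell TOR=em, MOD=gu:
underlying: i-isif-gi
1. 0 -> e / C _ C: inserts after position(s) 5: iisifegi
2. e -> o, i -> u / B C0 _: no change
surface: iisifegi

cell TOR=vo, MOD=ki:
underlying: ova-isif-sug
1. 0 -> e / C _ C: inserts after position(s) 7: ovaisifesug
2. e -> o, i -> u / B C0 _: fires at position(s) 4: ovausifesug
surface: ovausifesug


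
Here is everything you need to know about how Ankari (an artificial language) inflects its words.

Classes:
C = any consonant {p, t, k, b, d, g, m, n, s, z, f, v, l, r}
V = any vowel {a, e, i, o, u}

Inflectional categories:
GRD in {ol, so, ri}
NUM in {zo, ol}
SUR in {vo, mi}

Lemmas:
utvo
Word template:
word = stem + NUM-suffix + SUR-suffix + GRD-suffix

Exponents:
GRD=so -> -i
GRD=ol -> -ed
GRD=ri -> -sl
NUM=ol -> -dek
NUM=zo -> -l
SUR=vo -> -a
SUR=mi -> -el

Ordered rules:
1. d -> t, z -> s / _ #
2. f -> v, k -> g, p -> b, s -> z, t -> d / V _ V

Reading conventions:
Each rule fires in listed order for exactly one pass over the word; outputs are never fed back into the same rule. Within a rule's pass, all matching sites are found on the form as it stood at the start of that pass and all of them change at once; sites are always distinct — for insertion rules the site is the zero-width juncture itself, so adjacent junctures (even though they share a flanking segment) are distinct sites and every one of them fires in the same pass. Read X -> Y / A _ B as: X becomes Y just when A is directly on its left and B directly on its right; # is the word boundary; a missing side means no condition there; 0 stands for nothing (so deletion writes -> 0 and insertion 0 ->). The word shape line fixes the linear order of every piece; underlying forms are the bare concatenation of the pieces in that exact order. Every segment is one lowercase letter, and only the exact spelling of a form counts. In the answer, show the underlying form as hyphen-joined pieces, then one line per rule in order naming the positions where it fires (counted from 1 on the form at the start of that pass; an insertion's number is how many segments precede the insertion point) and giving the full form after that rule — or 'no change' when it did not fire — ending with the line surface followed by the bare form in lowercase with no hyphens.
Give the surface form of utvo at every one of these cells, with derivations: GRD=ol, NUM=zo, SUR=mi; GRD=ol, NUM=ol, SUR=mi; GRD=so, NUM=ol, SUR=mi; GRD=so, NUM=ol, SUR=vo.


cell GRD=ol, NUM=zo, SUR=mi:
underlying: utvo-l-el-ed
1. d -> t, z -> s / _ #: fires at position(s) 9: utvolelet
2. f -> v, k -> g, p -> b, s -> z, t -> d / V _ V: no change
surface: utvolelet

cell GRD=ol, NUM=ol, SUR=mi:
underlying: utvo-dek-el-ed
1. d -> t, z -> s / _ #: fires at position(s) 11: utvodekelet
2. f -> v, k -> g, p -> b, s -> z, t -> d / V _ V: fires at position(s) 7: utvodegelet
surface: utvodegelet

cell GRD=so, NUM=ol, SUR=mi:
underlying: utvo-dek-el-i
1. d -> t, z -> s / _ #: no change
2. f -> v, k -> g, p -> b, s -> z, t -> d / V _ V: fires at position(s) 7: utvodegeli
surface: utvodegeli

cell GRD=so, NUM=ol, SUR=vo:
underlying: utvo-dek-a-i
1. d -> t, z -> s / _ #: no change
2. f -> v, k -> g, p -> b, s -> z, t -> d / V _ V: fires at position(s) 7: utvodegai
surface: utvodegai


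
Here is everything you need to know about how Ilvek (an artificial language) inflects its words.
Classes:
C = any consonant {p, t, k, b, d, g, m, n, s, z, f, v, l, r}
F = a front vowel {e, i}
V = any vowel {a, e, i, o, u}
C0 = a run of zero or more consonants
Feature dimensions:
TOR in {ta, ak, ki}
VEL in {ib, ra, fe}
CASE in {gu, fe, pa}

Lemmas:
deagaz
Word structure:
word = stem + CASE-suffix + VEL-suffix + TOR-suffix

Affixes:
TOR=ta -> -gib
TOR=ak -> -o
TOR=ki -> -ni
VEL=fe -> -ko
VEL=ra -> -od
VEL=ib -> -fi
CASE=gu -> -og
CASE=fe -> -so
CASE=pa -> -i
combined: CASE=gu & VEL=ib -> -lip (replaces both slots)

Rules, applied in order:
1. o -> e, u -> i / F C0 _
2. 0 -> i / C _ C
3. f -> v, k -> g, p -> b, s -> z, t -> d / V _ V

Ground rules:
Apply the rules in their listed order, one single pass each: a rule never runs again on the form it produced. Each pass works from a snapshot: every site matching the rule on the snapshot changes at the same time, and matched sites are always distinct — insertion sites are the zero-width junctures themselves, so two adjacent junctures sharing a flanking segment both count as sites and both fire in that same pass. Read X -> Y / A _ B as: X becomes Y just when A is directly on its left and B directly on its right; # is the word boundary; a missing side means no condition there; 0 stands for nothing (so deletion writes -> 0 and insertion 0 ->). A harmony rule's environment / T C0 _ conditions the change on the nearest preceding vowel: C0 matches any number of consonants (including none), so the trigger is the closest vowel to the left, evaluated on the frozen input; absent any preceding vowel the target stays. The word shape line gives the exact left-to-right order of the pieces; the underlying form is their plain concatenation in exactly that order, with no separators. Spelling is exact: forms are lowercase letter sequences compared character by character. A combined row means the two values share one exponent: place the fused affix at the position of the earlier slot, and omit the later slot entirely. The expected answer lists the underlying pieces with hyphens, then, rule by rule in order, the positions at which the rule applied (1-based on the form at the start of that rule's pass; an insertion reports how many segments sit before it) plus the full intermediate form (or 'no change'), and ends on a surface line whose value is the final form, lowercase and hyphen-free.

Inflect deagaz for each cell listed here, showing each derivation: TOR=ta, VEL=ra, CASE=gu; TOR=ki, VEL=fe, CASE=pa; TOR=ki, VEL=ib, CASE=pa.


cell TOR=ta, VEL=ra, CASE=gu:
underlying: deagaz-og-od-gib
1. o -> e, u -> i / F C0 _: no change
2. 0 -> i / C _ C: inserts after position(s) 10: deagazogodigib
3. f -> v, k -> g, p -> b, s -> z, t -> d / V _ V: no change
surface: deagazogodigib

cell TOR=ki, VEL=fe, CASE=pa:
underlying: deagaz-i-ko-ni
1. o -> e, u -> i / F C0 _: fires at position(s) 9: deagazikeni
2. 0 -> i / C _ C: no change
3. f -> v, k -> g, p -> b, s -> z, t -> d / V _ V: fires at position(s) 8: deagazigeni
surface: deagazigeni

cell TOR=ki, VEL=ib, CASE=pa:
underlying: deagaz-i-fi-ni
1. o -> e, u -> i / F C0 _: no change
2. 0 -> i / C _ C: no change
3. f -> v, k -> g, p -> b, s -> z, t -> d / V _ V: fires at position(s) 8: deagazivini
surface: deagazivini


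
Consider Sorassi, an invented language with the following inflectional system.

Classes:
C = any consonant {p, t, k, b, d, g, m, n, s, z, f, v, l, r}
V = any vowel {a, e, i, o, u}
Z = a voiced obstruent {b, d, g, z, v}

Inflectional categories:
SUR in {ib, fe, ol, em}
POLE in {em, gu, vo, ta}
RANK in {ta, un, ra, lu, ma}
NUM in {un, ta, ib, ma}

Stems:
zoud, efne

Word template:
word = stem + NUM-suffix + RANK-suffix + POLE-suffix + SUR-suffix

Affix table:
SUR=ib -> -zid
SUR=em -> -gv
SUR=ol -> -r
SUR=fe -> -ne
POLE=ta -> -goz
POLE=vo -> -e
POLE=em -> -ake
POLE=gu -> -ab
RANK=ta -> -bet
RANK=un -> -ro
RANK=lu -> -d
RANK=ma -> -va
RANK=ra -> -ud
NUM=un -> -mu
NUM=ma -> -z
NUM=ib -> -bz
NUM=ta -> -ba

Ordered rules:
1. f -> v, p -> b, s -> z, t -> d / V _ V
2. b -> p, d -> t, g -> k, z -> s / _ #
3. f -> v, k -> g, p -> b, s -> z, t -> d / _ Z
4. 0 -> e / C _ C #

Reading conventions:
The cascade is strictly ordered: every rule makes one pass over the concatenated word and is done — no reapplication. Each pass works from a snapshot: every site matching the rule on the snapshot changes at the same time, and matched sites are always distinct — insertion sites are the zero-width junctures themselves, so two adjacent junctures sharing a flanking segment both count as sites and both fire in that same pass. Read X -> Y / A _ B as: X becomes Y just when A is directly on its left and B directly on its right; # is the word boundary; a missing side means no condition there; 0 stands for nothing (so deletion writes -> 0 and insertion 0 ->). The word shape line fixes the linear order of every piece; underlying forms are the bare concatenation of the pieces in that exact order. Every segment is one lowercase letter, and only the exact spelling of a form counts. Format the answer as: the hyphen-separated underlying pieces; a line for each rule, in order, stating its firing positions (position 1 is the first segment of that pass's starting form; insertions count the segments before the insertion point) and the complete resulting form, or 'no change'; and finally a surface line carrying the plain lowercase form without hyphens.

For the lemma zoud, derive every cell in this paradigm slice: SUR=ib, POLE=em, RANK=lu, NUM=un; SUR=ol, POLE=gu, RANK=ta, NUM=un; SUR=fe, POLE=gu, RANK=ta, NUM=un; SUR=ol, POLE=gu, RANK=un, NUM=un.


cell SUR=ib, POLE=em, RANK=lu, NUM=un:
underlying: zoud-mu-d-ake-zid
1. f -> v, p -> b, s -> z, t -> d / V _ V: no change
2. b -> p, d -> t, g -> k, z -> s / _ #: fires at position(s) 13: zoudmudakezit
3. f -> v, k -> g, p -> b, s -> z, t -> d / _ Z: no change
4. 0 -> e / C _ C #: no change
surface: zoudmudakezit

cell SUR=ol, POLE=gu, RANK=ta, NUM=un:
underlying: zoud-mu-bet-ab-r
1. f -> v, p -> b, s -> z, t -> d / V _ V: fires at position(s) 9: zoudmubedabr
2. b -> p, d -> t, g -> k, z -> s / _ #: no change
3. f -> v, k -> g, p -> b, s -> z, t -> d / _ Z: no change
4. 0 -> e / C _ C #: inserts after position(s) 11: zoudmubedaber
surface: zoudmubedaber

cell SUR=fe, POLE=gu, RANK=ta, NUM=un:
underlying: zoud-mu-bet-ab-ne
1. f -> v, p -> b, s -> z, t -> d / V _ V: fires at position(s) 9: zoudmubedabne
2. b -> p, d -> t, g -> k, z -> s / _ #: no change
3. f -> v, k -> g, p -> b, s -> z, t -> d / _ Z: no change
4. 0 -> e / C _ C #: no change
surface: zoudmubedabne

cell SUR=ol, POLE=gu, RANK=un, NUM=un:
underlying: zoud-mu-ro-ab-r
1. f -> v, p -> b, s -> z, t -> d / V _ V: no change
2. b -> p, d -> t, g -> k, z -> s / _ #: no change
3. f -> v, k -> g, p -> b, s -> z, t -> d / _ Z: no change
4. 0 -> e / C _ C #: inserts after position(s) 10: zoudmuroaber
surface: zoudmuroaber


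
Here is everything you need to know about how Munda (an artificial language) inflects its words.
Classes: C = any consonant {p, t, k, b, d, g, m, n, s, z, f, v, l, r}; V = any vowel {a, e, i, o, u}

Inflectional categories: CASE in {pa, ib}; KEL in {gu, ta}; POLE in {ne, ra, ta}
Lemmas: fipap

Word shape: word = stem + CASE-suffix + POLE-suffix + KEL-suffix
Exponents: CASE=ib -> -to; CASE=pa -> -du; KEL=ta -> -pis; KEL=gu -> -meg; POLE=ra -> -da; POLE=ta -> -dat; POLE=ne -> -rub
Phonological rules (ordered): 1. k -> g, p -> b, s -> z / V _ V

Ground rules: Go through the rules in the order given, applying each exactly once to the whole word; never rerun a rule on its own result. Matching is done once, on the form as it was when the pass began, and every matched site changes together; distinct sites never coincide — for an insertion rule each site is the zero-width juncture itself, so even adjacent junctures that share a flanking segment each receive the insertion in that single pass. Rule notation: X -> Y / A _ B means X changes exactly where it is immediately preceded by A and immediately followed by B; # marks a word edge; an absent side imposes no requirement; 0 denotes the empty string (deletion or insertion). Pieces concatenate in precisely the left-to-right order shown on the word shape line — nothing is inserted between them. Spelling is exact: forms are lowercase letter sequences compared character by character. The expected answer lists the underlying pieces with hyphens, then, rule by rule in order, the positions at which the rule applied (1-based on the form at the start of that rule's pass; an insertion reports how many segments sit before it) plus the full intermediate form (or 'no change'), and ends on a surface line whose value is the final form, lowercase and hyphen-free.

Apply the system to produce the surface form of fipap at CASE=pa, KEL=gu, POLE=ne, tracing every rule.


underlying: fipap-du-rub-meg
1. k -> g, p -> b, s -> z / V _ V: fires at position(s) 3: fibapdurubmeg
surface: fibapdurubmeg


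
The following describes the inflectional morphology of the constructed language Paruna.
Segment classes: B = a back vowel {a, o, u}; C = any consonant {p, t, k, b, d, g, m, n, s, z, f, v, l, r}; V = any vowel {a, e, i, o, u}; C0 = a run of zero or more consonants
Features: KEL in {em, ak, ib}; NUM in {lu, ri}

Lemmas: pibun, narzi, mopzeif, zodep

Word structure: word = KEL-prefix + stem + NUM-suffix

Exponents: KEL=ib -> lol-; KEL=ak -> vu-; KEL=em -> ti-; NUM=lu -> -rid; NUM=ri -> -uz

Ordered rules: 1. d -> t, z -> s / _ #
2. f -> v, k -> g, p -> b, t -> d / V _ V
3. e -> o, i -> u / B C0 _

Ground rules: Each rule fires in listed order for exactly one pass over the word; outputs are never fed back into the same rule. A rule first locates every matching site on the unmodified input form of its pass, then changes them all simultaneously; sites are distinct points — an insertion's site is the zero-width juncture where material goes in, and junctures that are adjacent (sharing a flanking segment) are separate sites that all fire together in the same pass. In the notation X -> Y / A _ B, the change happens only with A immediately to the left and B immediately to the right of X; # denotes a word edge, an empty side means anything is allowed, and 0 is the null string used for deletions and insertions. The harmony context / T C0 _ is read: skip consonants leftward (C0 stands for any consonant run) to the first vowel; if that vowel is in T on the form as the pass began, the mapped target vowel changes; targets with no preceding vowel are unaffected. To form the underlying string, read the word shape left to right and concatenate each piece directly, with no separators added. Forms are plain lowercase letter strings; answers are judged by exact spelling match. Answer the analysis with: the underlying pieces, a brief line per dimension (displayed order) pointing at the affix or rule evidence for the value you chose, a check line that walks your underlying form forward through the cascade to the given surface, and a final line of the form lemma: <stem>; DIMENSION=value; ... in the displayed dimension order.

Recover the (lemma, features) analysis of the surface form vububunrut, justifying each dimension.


underlying: vu-pibun-rid
KEL=ak - signalled by the affix vu-
NUM=lu - signalled by the affix -rid
check: vupibunrid -> vupibunrit -> vubibunrit -> vububunrut
lemma: pibun; KEL=ak; NUM=lu


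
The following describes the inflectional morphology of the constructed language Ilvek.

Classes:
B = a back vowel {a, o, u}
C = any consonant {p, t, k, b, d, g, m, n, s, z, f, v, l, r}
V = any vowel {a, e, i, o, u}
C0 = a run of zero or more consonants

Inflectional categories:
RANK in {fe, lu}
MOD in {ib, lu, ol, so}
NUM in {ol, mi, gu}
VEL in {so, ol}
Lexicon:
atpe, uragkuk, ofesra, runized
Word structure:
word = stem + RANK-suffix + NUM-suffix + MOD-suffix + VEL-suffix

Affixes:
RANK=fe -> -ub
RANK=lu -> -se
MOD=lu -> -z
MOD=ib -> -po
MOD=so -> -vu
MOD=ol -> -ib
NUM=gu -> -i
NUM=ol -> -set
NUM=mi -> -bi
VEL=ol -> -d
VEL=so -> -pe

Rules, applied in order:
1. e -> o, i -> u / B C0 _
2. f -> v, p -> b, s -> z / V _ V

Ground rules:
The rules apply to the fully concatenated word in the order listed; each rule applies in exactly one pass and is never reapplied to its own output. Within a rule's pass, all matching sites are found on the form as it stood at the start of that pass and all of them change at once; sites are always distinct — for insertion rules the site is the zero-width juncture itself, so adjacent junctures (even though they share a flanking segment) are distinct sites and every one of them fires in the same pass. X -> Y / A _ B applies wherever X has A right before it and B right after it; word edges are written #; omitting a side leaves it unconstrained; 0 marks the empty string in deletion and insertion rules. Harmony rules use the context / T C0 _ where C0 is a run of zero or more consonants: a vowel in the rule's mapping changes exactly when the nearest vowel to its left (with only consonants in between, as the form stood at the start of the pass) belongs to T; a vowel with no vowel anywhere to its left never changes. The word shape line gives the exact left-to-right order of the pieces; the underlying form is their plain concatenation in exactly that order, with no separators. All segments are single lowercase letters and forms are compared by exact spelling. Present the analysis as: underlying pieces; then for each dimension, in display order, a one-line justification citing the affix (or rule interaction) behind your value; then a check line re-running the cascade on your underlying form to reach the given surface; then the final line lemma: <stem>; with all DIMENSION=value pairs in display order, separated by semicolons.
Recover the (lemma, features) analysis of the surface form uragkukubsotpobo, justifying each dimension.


underlying: uragkuk-ub-set-po-pe
RANK=fe - signalled by the affix -ub
MOD=ib - signalled by the affix -po
NUM=ol - signalled by the affix -set
VEL=so - signalled by the affix -pe
check: uragkukubsetpope -> uragkukubsotpopo -> uragkukubsotpobo
lemma: uragkuk; RANK=fe; MOD=ib; NUM=ol; VEL=so


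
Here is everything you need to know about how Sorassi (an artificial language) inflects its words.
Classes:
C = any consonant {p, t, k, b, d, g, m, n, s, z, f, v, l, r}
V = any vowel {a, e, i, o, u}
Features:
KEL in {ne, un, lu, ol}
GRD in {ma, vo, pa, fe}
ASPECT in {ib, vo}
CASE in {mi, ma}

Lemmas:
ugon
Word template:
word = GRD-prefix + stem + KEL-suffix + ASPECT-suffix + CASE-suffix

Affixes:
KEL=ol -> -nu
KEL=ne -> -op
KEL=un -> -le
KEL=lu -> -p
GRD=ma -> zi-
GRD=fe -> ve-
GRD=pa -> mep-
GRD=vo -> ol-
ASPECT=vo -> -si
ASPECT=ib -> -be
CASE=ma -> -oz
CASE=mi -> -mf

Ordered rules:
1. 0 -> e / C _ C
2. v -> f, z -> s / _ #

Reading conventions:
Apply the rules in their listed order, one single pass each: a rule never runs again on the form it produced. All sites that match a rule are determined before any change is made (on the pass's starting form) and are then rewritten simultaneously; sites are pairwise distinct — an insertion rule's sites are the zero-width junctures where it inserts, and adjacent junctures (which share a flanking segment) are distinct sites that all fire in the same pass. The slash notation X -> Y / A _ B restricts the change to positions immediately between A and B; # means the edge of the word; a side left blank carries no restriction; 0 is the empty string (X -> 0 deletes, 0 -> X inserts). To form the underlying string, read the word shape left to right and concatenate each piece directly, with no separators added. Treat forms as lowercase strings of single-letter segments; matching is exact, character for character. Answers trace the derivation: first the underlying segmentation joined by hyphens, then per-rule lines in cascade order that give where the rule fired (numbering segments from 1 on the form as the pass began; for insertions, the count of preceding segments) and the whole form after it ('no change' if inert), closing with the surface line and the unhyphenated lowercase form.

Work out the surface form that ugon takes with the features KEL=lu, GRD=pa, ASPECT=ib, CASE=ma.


underlying: mep-ugon-p-be-oz
1. 0 -> e / C _ C: inserts after position(s) 7, 8: mepugonepebeoz
2. v -> f, z -> s / _ #: fires at position(s) 14: mepugonepebeos
surface: mepugonepebeos


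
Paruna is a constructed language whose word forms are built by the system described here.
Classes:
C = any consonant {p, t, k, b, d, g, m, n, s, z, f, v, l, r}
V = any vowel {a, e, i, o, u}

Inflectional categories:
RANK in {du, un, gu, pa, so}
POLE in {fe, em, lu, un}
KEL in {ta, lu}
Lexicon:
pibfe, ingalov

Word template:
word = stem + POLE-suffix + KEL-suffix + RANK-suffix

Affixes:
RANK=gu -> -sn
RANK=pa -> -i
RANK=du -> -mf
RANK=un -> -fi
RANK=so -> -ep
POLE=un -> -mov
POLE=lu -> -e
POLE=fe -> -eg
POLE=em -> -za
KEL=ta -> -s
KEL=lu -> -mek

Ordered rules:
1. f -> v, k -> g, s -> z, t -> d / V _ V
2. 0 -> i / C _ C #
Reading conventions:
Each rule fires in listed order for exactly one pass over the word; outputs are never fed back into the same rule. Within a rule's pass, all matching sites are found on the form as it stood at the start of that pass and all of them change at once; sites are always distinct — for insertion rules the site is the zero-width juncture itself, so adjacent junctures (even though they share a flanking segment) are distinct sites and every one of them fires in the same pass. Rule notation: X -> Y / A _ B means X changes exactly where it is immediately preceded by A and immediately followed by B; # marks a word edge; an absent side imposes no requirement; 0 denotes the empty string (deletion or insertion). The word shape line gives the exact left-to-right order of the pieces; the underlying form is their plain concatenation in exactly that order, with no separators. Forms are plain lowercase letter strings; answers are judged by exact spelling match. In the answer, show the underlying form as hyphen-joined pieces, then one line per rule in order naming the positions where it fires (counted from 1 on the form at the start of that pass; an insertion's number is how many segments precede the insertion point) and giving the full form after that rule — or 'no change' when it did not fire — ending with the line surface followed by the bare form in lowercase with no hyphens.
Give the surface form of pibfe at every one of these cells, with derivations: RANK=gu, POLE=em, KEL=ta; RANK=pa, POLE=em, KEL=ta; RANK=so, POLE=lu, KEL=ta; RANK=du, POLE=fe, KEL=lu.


cell RANK=gu, POLE=em, KEL=ta:
underlying: pibfe-za-s-sn
1. f -> v, k -> g, s -> z, t -> d / V _ V: no change
2. 0 -> i / C _ C #: inserts after position(s) 9: pibfezassin
surface: pibfezassin

cell RANK=pa, POLE=em, KEL=ta:
underlying: pibfe-za-s-i
1. f -> v, k -> g, s -> z, t -> d / V _ V: fires at position(s) 8: pibfezazi
2. 0 -> i / C _ C #: no change
surface: pibfezazi

cell RANK=so, POLE=lu, KEL=ta:
underlying: pibfe-e-s-ep
1. f -> v, k -> g, s -> z, t -> d / V _ V: fires at position(s) 7: pibfeezep
2. 0 -> i / C _ C #: no change
surface: pibfeezep

cell RANK=du, POLE=fe, KEL=lu:
underlying: pibfe-eg-mek-mf
1. f -> v, k -> g, s -> z, t -> d / V _ V: no change
2. 0 -> i / C _ C #: inserts after position(s) 11: pibfeegmekmif
surface: pibfeegmekmif


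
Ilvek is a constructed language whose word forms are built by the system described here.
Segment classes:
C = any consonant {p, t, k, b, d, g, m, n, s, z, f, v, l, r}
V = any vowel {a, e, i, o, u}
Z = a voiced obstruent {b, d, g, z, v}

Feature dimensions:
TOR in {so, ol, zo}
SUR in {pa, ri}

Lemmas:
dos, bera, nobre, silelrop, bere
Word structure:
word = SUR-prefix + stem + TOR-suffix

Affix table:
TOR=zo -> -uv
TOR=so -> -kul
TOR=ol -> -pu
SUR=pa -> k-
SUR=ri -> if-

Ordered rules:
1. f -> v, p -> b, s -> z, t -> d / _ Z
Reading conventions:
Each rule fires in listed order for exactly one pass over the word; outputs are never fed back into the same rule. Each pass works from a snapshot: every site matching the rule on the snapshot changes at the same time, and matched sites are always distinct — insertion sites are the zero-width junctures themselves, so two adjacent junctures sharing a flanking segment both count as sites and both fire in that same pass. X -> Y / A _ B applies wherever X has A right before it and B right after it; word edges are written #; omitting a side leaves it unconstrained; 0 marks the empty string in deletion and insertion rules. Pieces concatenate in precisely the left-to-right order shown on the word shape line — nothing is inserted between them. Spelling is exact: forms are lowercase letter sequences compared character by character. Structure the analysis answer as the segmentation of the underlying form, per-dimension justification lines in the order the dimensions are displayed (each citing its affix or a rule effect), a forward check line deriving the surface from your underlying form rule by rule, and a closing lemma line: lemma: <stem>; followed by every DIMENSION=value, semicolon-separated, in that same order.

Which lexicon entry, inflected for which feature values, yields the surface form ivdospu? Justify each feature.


underlying: if-dos-pu
TOR=ol - signalled by the affix -pu
SUR=ri - signalled by the affix if-
check: ifdospu -> ivdospu
lemma: dos; TOR=ol; SUR=ri


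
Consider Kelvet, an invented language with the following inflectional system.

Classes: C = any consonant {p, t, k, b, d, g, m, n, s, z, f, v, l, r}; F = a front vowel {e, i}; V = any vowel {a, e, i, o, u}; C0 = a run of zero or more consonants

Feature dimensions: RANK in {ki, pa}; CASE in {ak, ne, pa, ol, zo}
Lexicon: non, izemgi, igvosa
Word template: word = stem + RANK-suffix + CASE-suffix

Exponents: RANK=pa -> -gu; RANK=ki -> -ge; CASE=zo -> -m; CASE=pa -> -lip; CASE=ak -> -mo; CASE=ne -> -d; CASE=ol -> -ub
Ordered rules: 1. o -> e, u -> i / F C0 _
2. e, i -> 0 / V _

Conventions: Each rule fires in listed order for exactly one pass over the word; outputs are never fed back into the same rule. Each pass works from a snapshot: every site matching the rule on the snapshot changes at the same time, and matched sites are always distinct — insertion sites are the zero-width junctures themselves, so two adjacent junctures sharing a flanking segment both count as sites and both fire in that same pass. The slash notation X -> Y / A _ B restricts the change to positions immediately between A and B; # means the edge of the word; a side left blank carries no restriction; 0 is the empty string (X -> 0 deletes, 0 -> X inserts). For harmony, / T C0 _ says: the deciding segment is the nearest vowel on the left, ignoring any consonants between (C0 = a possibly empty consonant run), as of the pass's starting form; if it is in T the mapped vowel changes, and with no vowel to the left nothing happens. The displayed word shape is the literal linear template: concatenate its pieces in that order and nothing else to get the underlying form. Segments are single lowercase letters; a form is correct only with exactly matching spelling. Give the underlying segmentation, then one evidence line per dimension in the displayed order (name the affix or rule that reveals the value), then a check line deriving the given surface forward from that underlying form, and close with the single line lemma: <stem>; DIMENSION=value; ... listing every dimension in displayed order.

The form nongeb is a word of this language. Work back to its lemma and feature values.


underlying: non-ge-ub
RANK=ki - signalled by the affix -ge
CASE=ol - signalled by the affix -ub
check: nongeub -> nongeib -> nongeb
lemma: non; RANK=ki; CASE=ol


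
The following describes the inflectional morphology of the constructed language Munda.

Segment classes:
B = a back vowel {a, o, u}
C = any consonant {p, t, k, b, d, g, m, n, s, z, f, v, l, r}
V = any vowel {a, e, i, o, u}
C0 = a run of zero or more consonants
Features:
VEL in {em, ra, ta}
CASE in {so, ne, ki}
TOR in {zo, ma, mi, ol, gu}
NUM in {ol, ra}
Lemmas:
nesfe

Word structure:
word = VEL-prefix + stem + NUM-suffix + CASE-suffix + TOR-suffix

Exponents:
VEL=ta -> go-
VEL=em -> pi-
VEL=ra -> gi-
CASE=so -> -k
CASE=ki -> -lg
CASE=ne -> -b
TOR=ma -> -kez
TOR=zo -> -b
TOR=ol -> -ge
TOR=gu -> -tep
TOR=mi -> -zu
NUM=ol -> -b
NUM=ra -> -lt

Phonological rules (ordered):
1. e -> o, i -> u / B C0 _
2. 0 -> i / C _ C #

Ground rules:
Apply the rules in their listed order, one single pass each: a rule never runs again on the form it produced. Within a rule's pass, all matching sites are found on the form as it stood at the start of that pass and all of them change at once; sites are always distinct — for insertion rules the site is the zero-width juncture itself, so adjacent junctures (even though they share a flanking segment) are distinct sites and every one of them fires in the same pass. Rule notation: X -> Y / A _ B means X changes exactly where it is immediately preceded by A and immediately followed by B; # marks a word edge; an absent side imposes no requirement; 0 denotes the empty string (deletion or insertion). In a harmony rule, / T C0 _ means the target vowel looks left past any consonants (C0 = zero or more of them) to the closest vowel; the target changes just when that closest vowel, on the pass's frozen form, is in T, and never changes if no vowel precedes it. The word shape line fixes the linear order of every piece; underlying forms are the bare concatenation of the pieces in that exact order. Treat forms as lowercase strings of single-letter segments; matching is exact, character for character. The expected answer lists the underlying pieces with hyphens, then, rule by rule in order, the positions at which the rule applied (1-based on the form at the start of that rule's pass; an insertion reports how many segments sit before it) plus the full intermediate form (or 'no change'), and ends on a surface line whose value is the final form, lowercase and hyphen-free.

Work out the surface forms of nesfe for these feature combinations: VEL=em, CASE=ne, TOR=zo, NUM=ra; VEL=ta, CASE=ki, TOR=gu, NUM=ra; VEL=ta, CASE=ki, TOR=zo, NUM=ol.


cell VEL=em, CASE=ne, TOR=zo, NUM=ra:
underlying: pi-nesfe-lt-b-b
1. e -> o, i -> u / B C0 _: no change
2. 0 -> i / C _ C #: inserts after position(s) 10: pinesfeltbib
surface: pinesfeltbib

cell VEL=ta, CASE=ki, TOR=gu, NUM=ra:
underlying: go-nesfe-lt-lg-tep
1. e -> o, i -> u / B C0 _: fires at position(s) 4: gonosfeltlgtep
2. 0 -> i / C _ C #: no change
surface: gonosfeltlgtep

cell VEL=ta, CASE=ki, TOR=zo, NUM=ol:
underlying: go-nesfe-b-lg-b
1. e -> o, i -> u / B C0 _: fires at position(s) 4: gonosfeblgb
2. 0 -> i / C _ C #: inserts after position(s) 10: gonosfeblgib
surface: gonosfeblgib


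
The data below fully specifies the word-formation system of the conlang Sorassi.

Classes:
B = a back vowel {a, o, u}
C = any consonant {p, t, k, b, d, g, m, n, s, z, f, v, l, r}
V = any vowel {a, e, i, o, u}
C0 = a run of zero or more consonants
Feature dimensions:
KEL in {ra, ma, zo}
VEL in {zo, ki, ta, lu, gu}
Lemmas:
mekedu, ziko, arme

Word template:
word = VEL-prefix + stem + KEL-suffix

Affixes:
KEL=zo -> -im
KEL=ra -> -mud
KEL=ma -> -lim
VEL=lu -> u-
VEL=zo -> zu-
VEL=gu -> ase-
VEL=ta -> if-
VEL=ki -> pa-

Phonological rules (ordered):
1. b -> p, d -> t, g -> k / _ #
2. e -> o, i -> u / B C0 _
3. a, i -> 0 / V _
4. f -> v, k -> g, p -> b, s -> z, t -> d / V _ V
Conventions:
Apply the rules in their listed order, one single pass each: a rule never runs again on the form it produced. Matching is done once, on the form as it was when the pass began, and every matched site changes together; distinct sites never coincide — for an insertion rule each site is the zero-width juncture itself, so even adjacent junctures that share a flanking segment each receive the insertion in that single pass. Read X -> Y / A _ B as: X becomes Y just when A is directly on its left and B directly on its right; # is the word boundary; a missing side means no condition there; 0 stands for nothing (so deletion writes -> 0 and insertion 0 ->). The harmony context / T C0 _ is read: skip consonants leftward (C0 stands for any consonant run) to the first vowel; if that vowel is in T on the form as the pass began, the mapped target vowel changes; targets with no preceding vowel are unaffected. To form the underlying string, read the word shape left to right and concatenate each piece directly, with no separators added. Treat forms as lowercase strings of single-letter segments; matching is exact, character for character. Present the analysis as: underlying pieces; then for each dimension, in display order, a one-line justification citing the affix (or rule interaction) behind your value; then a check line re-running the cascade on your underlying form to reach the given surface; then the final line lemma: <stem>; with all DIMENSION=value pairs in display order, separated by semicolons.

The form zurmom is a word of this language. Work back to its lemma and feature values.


underlying: zu-arme-im
KEL=zo - signalled by the affix -im
VEL=zo - signalled by the affix zu-
check: zuarmeim -> zuarmeim -> zuarmoim -> zurmom -> zurmom
lemma: arme; KEL=zo; VEL=zo


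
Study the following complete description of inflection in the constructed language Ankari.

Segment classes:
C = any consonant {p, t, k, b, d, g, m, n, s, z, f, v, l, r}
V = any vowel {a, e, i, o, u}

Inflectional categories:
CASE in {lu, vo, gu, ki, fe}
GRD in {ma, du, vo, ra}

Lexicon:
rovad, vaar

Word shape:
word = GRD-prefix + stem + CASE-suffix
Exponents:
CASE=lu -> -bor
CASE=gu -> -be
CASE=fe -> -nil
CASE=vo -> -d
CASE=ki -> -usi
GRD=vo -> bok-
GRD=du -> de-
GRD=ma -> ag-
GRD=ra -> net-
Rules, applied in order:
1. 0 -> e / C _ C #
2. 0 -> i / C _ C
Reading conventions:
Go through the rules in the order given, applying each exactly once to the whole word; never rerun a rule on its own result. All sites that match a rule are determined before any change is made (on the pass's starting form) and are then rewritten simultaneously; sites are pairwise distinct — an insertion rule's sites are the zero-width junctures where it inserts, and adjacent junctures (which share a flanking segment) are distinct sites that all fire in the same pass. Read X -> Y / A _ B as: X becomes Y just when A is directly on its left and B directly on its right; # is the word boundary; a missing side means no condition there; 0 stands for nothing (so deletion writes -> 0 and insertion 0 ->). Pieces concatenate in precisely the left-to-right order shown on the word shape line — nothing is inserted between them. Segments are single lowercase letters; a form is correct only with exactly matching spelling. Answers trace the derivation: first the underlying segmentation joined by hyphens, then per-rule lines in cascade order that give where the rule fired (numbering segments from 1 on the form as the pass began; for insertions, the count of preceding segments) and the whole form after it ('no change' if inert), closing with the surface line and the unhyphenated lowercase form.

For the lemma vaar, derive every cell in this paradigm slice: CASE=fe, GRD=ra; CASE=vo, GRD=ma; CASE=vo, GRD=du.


cell CASE=fe, GRD=ra:
underlying: net-vaar-nil
1. 0 -> e / C _ C #: no change
2. 0 -> i / C _ C: inserts after position(s) 3, 7: netivaarinil
surface: netivaarinil

cell CASE=vo, GRD=ma:
underlying: ag-vaar-d
1. 0 -> e / C _ C #: inserts after position(s) 6: agvaared
2. 0 -> i / C _ C: inserts after position(s) 2: agivaared
surface: agivaared

cell CASE=vo, GRD=du:
underlying: de-vaar-d
1. 0 -> e / C _ C #: inserts after position(s) 6: devaared
2. 0 -> i / C _ C: no change
surface: devaared


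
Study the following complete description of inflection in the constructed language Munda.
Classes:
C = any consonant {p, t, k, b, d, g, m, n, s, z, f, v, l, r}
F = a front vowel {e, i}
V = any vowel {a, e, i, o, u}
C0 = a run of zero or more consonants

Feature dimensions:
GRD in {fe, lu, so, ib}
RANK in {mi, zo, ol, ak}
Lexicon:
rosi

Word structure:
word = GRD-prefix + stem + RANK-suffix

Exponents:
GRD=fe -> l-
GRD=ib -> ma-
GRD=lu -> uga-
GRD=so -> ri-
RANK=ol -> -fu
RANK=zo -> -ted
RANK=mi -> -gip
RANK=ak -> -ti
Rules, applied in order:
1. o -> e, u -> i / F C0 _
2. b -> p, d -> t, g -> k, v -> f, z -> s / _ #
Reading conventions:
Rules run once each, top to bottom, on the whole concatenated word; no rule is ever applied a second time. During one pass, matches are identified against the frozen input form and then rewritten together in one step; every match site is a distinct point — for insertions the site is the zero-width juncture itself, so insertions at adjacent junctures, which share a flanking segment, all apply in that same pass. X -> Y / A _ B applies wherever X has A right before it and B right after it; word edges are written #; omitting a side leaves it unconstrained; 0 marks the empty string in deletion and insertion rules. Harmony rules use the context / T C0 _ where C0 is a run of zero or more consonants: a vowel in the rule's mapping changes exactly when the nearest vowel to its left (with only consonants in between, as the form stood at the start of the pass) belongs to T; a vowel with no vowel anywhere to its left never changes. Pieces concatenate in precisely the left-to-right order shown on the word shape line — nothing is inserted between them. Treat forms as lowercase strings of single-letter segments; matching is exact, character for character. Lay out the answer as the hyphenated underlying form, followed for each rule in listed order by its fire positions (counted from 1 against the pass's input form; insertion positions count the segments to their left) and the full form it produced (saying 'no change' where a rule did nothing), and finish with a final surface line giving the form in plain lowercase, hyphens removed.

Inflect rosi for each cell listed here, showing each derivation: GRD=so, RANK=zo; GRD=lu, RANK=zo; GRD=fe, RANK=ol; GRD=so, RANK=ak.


cell GRD=so, RANK=zo:
underlying: ri-rosi-ted
1. o -> e, u -> i / F C0 _: fires at position(s) 4: riresited
2. b -> p, d -> t, g -> k, v -> f, z -> s / _ #: fires at position(s) 9: riresitet
surface: riresitet

cell GRD=lu, RANK=zo:
underlying: uga-rosi-ted
1. o -> e, u -> i / F C0 _: no change
2. b -> p, d -> t, g -> k, v -> f, z -> s / _ #: fires at position(s) 10: ugarositet
surface: ugarositet

cell GRD=fe, RANK=ol:
underlying: l-rosi-fu
1. o -> e, u -> i / F C0 _: fires at position(s) 7: lrosifi
2. b -> p, d -> t, g -> k, v -> f, z -> s / _ #: no change
surface: lrosifi

cell GRD=so, RANK=ak:
underlying: ri-rosi-ti
1. o -> e, u -> i / F C0 _: fires at position(s) 4: riresiti
2. b -> p, d -> t, g -> k, v -> f, z -> s / _ #: no change
surface: riresiti
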